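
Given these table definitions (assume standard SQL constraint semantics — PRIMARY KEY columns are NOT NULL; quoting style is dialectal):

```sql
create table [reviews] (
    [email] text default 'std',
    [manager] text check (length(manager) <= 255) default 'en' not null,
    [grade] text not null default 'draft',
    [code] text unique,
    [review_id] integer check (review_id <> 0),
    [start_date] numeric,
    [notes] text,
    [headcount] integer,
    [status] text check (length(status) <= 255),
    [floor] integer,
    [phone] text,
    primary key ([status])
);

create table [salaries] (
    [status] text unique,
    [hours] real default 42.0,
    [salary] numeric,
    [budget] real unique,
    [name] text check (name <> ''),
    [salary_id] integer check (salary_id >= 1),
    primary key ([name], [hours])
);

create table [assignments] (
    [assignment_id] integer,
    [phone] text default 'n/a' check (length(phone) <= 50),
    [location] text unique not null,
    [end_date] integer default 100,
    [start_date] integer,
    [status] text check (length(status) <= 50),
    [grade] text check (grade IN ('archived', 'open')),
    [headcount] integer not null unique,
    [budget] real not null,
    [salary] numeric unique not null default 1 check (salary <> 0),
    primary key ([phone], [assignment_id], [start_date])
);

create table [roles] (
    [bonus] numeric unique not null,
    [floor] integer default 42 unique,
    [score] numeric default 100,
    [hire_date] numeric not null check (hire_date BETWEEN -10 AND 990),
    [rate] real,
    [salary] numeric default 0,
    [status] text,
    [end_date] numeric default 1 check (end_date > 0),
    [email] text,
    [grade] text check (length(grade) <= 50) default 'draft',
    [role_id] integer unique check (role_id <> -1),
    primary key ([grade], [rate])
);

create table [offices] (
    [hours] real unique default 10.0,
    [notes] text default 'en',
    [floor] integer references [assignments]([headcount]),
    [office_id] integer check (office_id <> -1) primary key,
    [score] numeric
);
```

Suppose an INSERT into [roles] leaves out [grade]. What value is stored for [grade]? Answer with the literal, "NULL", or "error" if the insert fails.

'draft'

grade has an explicit DEFAULT 'draft'.
When the column is omitted from an INSERT, that default is used.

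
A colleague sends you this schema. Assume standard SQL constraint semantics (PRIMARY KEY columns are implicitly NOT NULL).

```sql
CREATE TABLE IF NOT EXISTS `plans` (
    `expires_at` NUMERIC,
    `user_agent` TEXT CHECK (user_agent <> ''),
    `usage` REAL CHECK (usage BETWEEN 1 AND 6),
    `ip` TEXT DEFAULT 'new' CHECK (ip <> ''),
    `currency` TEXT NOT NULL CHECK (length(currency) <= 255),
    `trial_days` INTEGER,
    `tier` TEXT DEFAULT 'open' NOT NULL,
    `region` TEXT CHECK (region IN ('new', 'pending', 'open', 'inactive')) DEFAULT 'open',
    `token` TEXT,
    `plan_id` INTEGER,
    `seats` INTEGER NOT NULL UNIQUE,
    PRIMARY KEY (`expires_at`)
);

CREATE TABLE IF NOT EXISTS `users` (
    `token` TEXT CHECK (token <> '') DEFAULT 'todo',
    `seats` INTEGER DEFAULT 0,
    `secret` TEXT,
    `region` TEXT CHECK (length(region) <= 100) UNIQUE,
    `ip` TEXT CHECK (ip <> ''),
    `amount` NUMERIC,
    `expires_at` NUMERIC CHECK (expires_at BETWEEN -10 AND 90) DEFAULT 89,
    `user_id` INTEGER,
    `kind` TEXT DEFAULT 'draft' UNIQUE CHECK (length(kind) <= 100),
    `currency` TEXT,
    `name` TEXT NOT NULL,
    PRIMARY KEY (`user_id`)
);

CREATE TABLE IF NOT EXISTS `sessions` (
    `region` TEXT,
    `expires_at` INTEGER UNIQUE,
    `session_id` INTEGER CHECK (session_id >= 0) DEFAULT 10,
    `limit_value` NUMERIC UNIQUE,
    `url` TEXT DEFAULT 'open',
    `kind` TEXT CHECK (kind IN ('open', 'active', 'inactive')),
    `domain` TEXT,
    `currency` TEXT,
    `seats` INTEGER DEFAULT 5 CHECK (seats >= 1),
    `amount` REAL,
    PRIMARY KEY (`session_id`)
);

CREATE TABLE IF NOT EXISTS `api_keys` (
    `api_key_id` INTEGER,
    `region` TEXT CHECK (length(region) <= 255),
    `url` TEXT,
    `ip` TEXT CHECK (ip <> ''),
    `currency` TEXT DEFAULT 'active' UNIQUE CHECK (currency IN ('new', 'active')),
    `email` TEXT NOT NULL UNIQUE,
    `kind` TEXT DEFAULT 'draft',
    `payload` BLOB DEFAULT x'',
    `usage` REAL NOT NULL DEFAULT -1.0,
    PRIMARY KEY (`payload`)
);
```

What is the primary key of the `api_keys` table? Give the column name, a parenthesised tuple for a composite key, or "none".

payload is declared PRIMARY KEY as a table-level PRIMARY KEY clause.

payload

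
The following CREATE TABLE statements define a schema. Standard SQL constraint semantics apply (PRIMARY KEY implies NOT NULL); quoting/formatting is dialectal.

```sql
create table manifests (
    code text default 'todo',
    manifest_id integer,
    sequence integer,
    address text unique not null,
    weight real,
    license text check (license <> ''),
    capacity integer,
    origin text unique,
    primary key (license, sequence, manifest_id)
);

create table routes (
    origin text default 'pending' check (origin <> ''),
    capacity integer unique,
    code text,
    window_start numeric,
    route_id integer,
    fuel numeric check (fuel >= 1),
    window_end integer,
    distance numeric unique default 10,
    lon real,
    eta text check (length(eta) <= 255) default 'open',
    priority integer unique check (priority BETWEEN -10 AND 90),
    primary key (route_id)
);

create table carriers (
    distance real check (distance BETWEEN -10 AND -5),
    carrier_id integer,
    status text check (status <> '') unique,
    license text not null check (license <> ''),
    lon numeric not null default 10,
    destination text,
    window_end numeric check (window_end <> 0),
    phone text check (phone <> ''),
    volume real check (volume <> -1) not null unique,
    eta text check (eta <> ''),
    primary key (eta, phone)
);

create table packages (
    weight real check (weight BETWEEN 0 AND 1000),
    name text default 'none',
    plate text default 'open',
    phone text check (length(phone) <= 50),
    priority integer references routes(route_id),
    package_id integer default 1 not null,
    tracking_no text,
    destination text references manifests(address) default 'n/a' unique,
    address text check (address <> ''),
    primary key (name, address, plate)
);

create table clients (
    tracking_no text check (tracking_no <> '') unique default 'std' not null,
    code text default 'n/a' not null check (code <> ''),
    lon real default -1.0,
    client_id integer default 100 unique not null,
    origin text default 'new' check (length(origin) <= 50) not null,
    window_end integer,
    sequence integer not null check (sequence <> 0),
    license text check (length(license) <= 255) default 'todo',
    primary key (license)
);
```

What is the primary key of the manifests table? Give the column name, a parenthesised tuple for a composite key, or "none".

A table-level PRIMARY KEY clause names 3 columns: license, sequence, manifest_id.
This is a composite key — the combination is unique, not each column individually.

(license, sequence, manifest_id)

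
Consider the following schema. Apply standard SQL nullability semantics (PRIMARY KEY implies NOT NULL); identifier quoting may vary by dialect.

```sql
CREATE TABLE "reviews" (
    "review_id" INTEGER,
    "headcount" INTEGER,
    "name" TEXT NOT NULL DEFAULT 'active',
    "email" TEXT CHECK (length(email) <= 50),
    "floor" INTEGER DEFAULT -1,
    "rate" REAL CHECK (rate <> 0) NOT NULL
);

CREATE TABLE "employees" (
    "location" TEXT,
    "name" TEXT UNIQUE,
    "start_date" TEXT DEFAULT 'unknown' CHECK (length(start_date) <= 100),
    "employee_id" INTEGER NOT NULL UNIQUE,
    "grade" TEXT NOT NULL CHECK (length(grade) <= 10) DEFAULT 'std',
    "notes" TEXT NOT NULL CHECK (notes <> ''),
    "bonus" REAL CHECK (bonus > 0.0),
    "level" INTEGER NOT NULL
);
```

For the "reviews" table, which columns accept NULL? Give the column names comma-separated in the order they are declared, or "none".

- review_id: no NOT NULL constraint applies → nullable.
- headcount: no NOT NULL constraint applies → nullable.
- name: declared NOT NULL → not nullable.
- email: CHECK does not forbid NULL (a CHECK constraint passes when its expression is NULL) → nullable.
- floor: DEFAULT only fills an omitted column; an explicit NULL is still allowed → nullable.
- rate: declared NOT NULL → not nullable.

review_id, headcount, email, floor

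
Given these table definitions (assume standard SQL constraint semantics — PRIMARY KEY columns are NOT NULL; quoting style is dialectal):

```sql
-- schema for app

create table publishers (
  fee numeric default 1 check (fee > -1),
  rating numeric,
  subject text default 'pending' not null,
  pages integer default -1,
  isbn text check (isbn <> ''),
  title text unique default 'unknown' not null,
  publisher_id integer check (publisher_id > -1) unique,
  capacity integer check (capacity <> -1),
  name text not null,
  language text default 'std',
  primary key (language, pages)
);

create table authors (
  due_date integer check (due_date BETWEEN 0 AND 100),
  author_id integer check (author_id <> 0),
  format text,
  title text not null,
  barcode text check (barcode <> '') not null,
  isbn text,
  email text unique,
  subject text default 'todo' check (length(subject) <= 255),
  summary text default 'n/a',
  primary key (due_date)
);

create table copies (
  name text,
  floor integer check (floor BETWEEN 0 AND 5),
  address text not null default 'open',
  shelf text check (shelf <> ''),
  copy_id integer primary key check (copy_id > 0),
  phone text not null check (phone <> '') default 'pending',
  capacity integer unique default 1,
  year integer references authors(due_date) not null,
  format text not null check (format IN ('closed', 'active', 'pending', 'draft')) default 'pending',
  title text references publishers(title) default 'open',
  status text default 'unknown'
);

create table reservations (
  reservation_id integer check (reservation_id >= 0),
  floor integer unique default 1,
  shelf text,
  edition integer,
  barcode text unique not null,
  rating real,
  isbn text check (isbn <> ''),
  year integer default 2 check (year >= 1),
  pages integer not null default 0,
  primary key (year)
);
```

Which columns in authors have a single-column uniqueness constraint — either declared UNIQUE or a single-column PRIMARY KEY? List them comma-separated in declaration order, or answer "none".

- due_date: single-column PRIMARY KEY → unique.
- author_id: no UNIQUE or single-column PK constraint.
- format: no UNIQUE or single-column PK constraint.
- title: no UNIQUE or single-column PK constraint.
- barcode: no UNIQUE or single-column PK constraint.
- isbn: no UNIQUE or single-column PK constraint.
- email: declared UNIQUE → unique.
- subject: no UNIQUE or single-column PK constraint.
- summary: no UNIQUE or single-column PK constraint.

due_date, email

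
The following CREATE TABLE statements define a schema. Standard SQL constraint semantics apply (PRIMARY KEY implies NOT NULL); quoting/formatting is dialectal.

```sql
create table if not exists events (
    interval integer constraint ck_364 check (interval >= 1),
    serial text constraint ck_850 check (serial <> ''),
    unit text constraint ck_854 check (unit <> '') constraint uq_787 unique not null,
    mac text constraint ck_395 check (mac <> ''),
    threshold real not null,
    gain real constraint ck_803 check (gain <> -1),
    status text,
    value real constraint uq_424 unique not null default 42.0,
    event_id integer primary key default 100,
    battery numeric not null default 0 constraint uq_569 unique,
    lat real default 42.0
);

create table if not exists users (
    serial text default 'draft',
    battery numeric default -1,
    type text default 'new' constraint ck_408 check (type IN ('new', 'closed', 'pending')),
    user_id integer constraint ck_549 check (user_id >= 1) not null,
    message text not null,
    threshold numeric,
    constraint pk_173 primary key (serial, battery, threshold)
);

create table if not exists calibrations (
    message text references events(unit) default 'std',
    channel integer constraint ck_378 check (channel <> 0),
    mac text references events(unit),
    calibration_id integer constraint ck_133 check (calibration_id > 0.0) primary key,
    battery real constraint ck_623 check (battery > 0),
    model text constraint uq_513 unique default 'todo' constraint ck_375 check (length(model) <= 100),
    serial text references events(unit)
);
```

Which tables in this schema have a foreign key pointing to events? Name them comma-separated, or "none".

- calibrations.message references events(unit).
- calibrations.mac references events(unit).
- calibrations.serial references events(unit).

calibrations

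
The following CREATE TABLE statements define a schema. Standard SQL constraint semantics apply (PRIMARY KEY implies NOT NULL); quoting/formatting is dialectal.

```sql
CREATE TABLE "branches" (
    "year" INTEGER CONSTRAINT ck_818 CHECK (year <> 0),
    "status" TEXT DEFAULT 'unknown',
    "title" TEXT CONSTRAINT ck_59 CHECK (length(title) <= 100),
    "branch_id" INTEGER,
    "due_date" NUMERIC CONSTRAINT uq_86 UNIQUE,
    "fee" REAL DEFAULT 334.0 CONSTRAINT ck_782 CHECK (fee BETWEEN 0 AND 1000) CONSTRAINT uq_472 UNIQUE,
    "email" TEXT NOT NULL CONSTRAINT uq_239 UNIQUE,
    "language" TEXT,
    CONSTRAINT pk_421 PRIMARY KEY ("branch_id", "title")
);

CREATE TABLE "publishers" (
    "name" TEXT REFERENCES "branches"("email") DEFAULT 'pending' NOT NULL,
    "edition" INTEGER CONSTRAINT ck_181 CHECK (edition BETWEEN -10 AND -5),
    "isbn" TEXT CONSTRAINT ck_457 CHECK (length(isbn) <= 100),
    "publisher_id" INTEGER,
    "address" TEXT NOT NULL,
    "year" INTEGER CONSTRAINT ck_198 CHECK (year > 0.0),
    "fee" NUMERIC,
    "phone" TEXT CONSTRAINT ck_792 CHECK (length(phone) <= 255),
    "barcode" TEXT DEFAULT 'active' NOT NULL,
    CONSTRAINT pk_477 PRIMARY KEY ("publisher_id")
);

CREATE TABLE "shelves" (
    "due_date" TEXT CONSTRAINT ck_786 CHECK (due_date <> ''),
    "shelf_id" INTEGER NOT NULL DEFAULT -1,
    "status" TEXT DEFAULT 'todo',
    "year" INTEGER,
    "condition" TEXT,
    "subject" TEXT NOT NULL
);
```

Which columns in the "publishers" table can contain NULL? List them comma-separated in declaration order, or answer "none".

- name: declared NOT NULL → not nullable.
- edition: CHECK does not forbid NULL (a CHECK constraint passes when its expression is NULL) → nullable.
- isbn: CHECK does not forbid NULL (a CHECK constraint passes when its expression is NULL) → nullable.
- publisher_id: part of the PRIMARY KEY, which implies NOT NULL → not nullable.
- address: declared NOT NULL → not nullable.
- year: CHECK does not forbid NULL (a CHECK constraint passes when its expression is NULL) → nullable.
- fee: no NOT NULL constraint applies → nullable.
- phone: CHECK does not forbid NULL (a CHECK constraint passes when its expression is NULL) → nullable.
- barcode: declared NOT NULL → not nullable.

edition, isbn, year, fee, phone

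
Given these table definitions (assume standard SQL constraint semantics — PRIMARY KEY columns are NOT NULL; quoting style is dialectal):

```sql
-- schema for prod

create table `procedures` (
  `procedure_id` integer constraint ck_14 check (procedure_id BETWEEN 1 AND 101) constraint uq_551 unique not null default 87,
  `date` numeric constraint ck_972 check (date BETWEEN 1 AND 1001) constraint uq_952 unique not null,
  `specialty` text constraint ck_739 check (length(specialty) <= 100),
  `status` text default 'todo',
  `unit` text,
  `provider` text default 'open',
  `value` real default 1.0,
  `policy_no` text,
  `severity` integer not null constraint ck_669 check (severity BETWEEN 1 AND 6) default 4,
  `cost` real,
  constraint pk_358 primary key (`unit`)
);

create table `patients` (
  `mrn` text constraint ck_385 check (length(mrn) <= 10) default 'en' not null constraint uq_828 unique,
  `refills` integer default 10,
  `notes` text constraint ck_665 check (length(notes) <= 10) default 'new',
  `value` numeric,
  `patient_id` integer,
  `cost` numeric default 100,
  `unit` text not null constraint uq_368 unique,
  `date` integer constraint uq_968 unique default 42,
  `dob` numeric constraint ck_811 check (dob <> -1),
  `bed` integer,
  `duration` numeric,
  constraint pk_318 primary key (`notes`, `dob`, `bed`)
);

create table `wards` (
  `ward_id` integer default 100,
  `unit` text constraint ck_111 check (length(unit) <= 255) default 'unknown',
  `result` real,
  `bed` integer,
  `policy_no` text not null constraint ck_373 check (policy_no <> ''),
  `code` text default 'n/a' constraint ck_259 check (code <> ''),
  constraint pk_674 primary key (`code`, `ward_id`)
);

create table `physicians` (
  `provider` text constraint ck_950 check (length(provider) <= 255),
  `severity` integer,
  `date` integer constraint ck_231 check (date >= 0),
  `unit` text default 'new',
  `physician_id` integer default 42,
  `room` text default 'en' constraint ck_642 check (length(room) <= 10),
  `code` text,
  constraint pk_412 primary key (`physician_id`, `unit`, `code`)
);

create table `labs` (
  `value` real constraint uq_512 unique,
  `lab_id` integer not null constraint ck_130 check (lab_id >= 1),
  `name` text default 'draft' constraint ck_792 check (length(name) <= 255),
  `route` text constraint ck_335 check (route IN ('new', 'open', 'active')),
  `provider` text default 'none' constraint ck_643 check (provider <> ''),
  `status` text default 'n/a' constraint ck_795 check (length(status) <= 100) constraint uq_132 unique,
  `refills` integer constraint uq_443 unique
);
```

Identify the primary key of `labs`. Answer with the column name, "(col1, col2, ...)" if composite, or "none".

none

No column is declared PRIMARY KEY inline, and there is no table-level PRIMARY KEY clause in labs.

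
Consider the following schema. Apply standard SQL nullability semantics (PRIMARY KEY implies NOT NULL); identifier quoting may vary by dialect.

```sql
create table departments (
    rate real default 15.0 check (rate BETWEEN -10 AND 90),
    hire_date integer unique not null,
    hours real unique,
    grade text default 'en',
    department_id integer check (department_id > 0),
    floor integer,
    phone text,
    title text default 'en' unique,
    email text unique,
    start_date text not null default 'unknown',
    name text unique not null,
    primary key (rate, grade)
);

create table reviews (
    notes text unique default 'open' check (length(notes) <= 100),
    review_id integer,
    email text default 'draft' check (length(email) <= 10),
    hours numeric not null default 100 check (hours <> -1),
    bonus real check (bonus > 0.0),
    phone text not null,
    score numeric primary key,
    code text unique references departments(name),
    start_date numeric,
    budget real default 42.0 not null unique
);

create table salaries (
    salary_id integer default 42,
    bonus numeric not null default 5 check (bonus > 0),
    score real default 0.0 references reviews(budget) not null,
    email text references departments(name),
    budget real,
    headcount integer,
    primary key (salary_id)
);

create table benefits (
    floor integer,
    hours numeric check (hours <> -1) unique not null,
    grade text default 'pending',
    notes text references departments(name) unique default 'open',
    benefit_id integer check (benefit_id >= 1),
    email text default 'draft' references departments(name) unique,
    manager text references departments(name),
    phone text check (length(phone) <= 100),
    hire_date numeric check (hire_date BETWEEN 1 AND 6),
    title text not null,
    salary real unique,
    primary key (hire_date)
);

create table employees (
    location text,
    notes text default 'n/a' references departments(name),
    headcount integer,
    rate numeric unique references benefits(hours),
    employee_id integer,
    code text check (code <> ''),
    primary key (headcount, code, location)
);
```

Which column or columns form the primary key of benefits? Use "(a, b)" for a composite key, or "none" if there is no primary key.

hire_date

hire_date is declared PRIMARY KEY as a table-level PRIMARY KEY clause.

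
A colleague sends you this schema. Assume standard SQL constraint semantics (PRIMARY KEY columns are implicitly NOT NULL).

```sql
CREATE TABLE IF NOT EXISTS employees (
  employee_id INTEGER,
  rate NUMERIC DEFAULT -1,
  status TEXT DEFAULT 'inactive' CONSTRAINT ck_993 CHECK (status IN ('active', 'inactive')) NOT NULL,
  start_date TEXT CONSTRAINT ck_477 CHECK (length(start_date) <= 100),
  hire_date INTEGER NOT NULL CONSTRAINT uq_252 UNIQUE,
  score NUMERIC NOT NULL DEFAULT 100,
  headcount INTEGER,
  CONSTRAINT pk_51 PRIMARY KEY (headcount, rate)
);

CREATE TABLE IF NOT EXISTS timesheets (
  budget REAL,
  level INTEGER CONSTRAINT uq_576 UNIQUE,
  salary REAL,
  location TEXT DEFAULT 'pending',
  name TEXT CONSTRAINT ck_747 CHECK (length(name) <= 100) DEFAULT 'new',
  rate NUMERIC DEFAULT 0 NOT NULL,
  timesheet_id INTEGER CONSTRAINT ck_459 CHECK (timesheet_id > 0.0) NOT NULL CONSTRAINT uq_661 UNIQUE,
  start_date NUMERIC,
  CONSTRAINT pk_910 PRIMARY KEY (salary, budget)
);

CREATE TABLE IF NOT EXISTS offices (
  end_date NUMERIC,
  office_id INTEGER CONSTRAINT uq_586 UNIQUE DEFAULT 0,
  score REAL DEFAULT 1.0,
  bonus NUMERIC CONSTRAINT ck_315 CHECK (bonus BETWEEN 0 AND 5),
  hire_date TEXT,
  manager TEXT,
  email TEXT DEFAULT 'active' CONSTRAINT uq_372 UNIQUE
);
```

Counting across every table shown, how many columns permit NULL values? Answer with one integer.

13

employees: 2 nullable (employee_id, start_date — PK (headcount, rate) and explicit NOT NULL columns excluded).
timesheets: 4 nullable (level, location, name, start_date — PK (salary, budget) and explicit NOT NULL columns excluded).
offices: 7 nullable (end_date, office_id, score, bonus, hire_date, manager, email — PK none and explicit NOT NULL columns excluded).
Total: 2 + 4 + 7 = 13.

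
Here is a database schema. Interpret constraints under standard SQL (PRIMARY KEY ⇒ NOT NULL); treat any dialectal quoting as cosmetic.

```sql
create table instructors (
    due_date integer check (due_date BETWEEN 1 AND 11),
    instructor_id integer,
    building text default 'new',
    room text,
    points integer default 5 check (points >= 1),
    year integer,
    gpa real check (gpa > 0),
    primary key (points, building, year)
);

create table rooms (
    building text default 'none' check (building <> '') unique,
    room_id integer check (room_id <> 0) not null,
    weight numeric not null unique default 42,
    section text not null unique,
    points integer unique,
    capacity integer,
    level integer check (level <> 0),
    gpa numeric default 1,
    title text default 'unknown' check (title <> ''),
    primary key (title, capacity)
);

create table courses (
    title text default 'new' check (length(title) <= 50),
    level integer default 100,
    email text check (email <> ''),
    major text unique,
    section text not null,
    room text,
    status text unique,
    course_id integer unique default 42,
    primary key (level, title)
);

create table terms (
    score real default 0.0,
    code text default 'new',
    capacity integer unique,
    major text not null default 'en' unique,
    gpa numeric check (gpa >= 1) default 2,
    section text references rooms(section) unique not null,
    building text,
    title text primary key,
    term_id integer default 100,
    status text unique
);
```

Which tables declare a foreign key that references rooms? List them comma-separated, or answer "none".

terms

- terms.section references rooms(section).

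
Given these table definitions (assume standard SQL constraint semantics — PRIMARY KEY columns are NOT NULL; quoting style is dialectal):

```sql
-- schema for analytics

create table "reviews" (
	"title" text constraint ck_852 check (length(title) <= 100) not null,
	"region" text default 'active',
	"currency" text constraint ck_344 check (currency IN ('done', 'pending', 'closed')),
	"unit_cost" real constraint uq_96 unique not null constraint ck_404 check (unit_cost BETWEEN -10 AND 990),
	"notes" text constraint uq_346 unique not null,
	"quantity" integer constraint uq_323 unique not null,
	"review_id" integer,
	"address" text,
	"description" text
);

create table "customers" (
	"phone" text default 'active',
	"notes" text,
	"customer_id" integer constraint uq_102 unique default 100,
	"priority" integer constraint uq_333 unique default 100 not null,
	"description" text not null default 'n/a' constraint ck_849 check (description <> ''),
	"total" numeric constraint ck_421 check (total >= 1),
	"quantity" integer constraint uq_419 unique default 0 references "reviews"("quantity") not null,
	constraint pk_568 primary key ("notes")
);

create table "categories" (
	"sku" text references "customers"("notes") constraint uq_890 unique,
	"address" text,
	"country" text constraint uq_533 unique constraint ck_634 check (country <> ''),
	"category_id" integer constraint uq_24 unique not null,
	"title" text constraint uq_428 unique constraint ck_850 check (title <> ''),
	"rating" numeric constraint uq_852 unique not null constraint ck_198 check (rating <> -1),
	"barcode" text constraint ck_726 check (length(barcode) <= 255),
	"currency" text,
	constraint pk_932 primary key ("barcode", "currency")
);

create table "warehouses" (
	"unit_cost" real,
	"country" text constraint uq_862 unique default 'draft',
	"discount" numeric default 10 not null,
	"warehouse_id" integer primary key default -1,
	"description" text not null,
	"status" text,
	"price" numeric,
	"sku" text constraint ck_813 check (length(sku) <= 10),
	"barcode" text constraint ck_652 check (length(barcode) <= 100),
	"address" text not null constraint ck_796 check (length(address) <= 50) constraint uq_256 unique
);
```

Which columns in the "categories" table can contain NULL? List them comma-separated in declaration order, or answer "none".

- sku: a foreign key column may be NULL unless separately constrained → nullable.
- address: no NOT NULL constraint applies → nullable.
- country: CHECK does not forbid NULL (a CHECK constraint passes when its expression is NULL) → nullable.
- category_id: declared NOT NULL → not nullable.
- title: CHECK does not forbid NULL (a CHECK constraint passes when its expression is NULL) → nullable.
- rating: declared NOT NULL → not nullable.
- barcode: part of the PRIMARY KEY, which implies NOT NULL → not nullable.
- currency: part of the PRIMARY KEY, which implies NOT NULL → not nullable.

sku, address, country, title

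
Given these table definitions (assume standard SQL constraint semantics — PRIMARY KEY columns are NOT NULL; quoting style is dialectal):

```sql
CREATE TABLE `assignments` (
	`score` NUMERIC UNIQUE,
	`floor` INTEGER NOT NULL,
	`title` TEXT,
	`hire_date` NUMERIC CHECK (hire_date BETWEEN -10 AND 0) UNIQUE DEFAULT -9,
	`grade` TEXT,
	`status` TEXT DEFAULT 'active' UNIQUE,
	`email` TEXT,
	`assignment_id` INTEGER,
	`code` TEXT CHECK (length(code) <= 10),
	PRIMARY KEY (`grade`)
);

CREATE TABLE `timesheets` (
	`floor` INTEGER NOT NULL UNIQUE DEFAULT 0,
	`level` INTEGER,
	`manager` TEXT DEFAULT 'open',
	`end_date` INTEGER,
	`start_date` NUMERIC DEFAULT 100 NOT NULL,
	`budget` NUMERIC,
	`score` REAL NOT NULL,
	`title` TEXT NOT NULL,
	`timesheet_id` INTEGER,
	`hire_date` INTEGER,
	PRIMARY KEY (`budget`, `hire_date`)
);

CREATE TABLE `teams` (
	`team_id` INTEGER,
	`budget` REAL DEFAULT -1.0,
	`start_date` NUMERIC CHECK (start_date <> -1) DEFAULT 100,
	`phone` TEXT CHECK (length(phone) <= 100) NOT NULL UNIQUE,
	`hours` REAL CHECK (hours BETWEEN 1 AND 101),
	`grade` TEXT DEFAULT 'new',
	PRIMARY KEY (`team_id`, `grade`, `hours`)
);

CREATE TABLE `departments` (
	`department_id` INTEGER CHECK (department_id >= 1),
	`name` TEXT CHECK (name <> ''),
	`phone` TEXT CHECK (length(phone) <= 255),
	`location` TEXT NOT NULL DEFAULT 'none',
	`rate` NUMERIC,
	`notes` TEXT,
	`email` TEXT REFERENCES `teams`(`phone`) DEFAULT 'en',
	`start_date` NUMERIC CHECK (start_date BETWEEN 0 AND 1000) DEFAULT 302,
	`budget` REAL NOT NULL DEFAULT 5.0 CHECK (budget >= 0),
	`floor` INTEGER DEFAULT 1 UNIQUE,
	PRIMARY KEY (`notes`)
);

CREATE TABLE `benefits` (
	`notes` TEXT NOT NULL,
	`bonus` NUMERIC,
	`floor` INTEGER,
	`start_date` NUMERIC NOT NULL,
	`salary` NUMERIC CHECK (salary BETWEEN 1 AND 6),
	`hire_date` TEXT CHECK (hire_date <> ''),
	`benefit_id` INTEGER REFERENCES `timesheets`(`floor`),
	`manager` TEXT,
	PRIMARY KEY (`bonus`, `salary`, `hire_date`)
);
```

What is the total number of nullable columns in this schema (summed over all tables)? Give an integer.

assignments: 7 nullable (score, title, hire_date, status, email, assignment_id, code — PK (grade) and explicit NOT NULL columns excluded).
timesheets: 4 nullable (level, manager, end_date, timesheet_id — PK (budget, hire_date) and explicit NOT NULL columns excluded).
teams: 2 nullable (budget, start_date — PK (team_id, grade, hours) and explicit NOT NULL columns excluded).
departments: 7 nullable (department_id, name, phone, rate, email, start_date, floor — PK (notes) and explicit NOT NULL columns excluded).
benefits: 3 nullable (floor, benefit_id, manager — PK (bonus, salary, hire_date) and explicit NOT NULL columns excluded).
Total: 7 + 4 + 2 + 7 + 3 = 23.

23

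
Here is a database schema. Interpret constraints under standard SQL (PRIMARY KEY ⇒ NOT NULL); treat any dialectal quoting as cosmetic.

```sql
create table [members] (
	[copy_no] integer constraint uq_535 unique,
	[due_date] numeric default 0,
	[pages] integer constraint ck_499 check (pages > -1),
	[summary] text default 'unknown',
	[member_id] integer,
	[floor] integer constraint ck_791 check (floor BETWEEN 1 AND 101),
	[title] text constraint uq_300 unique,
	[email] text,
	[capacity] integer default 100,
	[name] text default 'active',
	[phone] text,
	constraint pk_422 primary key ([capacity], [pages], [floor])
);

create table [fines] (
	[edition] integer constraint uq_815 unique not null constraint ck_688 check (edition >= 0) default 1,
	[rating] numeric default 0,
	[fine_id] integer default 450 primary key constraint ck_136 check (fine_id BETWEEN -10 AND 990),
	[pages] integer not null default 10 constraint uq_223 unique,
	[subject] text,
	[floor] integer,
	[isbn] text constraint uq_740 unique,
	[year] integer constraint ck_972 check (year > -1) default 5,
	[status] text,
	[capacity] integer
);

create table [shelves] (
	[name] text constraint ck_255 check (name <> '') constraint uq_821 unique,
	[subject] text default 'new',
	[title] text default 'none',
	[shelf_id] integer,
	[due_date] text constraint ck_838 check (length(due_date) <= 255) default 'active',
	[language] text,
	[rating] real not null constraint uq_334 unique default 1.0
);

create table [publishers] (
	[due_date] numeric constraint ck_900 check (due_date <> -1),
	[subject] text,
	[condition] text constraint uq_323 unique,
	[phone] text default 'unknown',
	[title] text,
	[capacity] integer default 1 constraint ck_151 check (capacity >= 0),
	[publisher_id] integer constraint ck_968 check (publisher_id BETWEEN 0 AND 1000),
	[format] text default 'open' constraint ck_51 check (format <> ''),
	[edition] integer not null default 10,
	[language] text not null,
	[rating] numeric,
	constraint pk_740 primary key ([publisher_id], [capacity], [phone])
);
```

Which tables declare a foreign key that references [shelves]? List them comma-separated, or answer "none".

none

No REFERENCES clause anywhere in the schema names shelves.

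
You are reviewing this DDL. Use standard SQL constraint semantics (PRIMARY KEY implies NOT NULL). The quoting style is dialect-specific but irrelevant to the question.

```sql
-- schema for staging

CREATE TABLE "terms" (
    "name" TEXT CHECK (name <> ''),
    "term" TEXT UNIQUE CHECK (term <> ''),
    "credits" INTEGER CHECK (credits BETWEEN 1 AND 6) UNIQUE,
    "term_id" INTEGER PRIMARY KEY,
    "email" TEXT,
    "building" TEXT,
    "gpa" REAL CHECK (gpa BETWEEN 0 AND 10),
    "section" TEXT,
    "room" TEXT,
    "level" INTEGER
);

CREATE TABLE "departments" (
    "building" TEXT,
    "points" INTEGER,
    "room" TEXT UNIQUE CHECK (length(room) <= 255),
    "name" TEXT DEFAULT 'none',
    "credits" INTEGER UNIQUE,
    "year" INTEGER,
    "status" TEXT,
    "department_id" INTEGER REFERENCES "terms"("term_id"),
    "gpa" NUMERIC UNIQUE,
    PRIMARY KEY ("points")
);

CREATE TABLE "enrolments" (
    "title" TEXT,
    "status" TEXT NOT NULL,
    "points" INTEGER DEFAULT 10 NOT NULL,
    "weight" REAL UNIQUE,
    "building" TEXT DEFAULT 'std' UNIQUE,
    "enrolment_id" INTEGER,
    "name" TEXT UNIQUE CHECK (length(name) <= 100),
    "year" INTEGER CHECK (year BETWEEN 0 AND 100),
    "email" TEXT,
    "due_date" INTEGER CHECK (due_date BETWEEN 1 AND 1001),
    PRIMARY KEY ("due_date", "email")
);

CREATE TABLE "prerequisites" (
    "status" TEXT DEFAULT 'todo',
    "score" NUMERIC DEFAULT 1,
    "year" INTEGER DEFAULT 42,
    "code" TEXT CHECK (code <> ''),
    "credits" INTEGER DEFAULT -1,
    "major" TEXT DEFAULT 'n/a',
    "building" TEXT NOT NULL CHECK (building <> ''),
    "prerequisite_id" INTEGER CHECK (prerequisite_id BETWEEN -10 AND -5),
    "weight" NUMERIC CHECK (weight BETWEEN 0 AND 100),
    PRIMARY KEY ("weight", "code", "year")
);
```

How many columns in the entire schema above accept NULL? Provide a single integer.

28

terms: 9 nullable (name, term, credits, email, building, gpa, section, room, level — PK (term_id) and explicit NOT NULL columns excluded).
departments: 8 nullable (building, room, name, credits, year, status, department_id, gpa — PK (points) and explicit NOT NULL columns excluded).
enrolments: 6 nullable (title, weight, building, enrolment_id, name, year — PK (due_date, email) and explicit NOT NULL columns excluded).
prerequisites: 5 nullable (status, score, credits, major, prerequisite_id — PK (weight, code, year) and explicit NOT NULL columns excluded).
Total: 9 + 8 + 6 + 5 = 28.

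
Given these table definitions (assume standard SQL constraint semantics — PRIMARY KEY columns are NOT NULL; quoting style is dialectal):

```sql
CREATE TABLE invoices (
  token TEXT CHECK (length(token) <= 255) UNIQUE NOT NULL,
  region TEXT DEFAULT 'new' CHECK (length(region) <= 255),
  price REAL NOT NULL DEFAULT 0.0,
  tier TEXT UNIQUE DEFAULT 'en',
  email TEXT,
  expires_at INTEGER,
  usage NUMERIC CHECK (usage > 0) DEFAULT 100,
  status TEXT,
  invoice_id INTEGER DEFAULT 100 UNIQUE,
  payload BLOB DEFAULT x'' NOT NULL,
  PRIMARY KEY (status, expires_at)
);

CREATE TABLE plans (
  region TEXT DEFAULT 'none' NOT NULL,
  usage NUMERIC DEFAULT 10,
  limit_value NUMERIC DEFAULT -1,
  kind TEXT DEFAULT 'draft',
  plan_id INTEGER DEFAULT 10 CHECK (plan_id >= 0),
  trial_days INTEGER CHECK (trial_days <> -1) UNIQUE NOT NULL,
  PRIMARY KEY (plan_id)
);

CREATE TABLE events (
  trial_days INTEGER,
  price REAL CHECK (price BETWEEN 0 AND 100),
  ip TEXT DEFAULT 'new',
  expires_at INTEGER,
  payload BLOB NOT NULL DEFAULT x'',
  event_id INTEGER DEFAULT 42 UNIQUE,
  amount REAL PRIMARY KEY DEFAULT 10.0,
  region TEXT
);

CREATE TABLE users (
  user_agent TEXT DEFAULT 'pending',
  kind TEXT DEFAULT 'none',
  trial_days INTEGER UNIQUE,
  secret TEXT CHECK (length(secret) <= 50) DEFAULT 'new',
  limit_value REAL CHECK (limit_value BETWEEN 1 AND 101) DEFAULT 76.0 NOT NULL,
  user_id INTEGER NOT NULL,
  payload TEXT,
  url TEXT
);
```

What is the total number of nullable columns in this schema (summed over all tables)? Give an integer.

invoices: 5 nullable (region, tier, email, usage, invoice_id — PK (status, expires_at) and explicit NOT NULL columns excluded).
plans: 3 nullable (usage, limit_value, kind — PK (plan_id) and explicit NOT NULL columns excluded).
events: 6 nullable (trial_days, price, ip, expires_at, event_id, region — PK (amount) and explicit NOT NULL columns excluded).
users: 6 nullable (user_agent, kind, trial_days, secret, payload, url — PK none and explicit NOT NULL columns excluded).
Total: 5 + 3 + 6 + 6 = 20.

20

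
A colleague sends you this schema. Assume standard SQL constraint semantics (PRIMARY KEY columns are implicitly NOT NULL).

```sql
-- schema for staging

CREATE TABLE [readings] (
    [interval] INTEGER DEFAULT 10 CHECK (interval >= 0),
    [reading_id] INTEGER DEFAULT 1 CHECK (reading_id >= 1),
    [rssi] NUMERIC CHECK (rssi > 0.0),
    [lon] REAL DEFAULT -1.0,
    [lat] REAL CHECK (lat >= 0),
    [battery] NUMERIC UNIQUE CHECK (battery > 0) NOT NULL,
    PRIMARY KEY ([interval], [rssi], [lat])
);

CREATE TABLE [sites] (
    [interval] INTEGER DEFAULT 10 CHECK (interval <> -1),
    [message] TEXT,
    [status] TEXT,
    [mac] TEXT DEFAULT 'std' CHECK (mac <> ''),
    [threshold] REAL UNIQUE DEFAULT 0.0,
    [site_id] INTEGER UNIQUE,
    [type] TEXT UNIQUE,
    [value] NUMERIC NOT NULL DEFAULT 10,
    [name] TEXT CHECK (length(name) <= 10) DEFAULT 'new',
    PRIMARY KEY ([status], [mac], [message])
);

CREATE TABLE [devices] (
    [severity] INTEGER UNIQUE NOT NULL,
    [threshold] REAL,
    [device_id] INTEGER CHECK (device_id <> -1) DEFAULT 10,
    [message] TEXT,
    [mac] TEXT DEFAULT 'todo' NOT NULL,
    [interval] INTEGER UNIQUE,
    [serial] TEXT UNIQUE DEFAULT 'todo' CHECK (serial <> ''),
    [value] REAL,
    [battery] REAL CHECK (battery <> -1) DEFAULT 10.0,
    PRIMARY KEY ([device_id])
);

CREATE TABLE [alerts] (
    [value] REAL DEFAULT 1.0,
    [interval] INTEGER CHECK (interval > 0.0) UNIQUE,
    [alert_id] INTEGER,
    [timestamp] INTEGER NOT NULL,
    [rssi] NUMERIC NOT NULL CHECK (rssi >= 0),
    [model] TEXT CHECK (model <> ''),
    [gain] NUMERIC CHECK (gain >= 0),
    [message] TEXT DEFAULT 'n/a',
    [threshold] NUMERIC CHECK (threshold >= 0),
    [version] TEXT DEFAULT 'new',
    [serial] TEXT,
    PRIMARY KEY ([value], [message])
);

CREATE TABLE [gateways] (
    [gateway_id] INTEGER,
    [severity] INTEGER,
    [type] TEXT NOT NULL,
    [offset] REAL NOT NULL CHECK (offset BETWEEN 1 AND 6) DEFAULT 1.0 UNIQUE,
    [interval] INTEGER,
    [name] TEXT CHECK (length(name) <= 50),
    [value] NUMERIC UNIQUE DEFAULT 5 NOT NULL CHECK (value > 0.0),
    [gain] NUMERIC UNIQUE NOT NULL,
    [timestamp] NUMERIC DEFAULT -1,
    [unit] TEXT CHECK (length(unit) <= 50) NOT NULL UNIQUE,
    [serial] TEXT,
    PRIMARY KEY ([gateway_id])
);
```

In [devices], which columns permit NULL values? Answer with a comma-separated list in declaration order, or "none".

threshold, message, interval, serial, value, battery

- severity: declared NOT NULL → not nullable.
- threshold: no NOT NULL constraint applies → nullable.
- device_id: part of the PRIMARY KEY, which implies NOT NULL → not nullable.
- message: no NOT NULL constraint applies → nullable.
- mac: declared NOT NULL → not nullable.
- interval: UNIQUE does not imply NOT NULL → nullable.
- serial: CHECK does not forbid NULL (a CHECK constraint passes when its expression is NULL) → nullable.
- value: no NOT NULL constraint applies → nullable.
- battery: CHECK does not forbid NULL (a CHECK constraint passes when its expression is NULL) → nullable.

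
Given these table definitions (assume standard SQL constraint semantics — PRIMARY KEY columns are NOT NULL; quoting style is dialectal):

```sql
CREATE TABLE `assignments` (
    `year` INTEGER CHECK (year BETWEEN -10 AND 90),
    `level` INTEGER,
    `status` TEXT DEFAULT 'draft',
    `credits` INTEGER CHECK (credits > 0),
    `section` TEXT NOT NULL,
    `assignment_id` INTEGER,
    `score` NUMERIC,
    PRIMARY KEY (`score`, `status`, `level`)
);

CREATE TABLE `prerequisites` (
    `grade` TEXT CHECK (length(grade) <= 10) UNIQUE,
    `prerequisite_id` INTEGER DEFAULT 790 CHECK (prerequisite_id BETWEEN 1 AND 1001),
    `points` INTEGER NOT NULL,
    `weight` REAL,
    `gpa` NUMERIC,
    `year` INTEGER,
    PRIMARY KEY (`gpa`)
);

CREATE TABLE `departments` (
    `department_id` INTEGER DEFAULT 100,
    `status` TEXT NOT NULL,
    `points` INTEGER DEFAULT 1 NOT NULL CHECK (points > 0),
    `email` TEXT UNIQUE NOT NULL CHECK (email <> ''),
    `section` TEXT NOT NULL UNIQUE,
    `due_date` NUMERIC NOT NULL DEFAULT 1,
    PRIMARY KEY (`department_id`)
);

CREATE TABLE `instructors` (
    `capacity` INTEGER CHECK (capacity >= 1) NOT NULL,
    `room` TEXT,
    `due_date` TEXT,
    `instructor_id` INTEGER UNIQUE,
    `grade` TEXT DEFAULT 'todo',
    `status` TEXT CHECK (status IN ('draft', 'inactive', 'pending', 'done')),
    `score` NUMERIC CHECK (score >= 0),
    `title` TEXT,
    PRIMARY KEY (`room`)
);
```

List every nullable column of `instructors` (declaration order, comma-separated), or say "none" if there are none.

due_date, instructor_id, grade, status, score, title

- capacity: declared NOT NULL → not nullable.
- room: part of the PRIMARY KEY, which implies NOT NULL → not nullable.
- due_date: no NOT NULL constraint applies → nullable.
- instructor_id: UNIQUE does not imply NOT NULL → nullable.
- grade: DEFAULT only fills an omitted column; an explicit NULL is still allowed → nullable.
- status: CHECK does not forbid NULL (a CHECK constraint passes when its expression is NULL) → nullable.
- score: CHECK does not forbid NULL (a CHECK constraint passes when its expression is NULL) → nullable.
- title: no NOT NULL constraint applies → nullable.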